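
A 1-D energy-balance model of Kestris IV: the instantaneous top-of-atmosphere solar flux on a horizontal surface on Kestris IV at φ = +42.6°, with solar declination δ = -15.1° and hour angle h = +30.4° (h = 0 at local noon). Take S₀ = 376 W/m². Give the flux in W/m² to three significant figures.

164 W/m²

cos θ_z = sin φ sin δ + cos φ cos δ cos h = -0.176329 + 0.612973 = 0.436644.
Flux = S₀ · cos θ_z = 376 × 0.436644 = 164.2 W/m².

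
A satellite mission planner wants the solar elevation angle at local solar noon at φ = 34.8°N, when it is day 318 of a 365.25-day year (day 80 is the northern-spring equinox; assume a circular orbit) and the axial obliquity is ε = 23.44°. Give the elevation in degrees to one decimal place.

36.3°

Solar longitude: λ_s = 360° × (318 − 80)/365.25 = 234.579°.
sin δ = sin 23.44° × sin 234.579° = -0.32416, so δ = -18.915°.
At local noon the hour angle is zero, so the zenith angle equals |φ − δ| = |+34.8° − (-18.915°)| = 53.715°.
Elevation = 90° − 53.715° = 36.3°.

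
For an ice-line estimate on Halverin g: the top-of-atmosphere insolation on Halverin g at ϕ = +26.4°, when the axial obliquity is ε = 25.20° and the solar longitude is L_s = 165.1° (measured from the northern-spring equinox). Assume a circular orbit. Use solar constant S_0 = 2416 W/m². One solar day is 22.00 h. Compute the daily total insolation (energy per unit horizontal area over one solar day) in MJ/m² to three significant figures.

Solar declination: sin δ = sin ε · sin L_s = sin 25.20° × sin 165.1° = 0.10948, so δ = +6.285°.
cos h₀ = −tan(+26.4°) tan(+6.285°) = -0.0547, h₀ = 1.6255 rad.
Bracket: h₀ sin ϕ sin δ + cos ϕ cos δ sin h₀ = 1.6255×0.44464×0.10948 + 0.89571×0.99399×0.99850 = 0.079128 + 0.888991 = 0.968119.
Q̄ = (S_0/π) × [bracket] = (2416/π) × 0.968119 = 744.52 W/m².
Daily total = Q̄ × 22.00 h × 3600 s/h = 744.52 × 22.00 × 3600 / 10⁶ = 58.97 MJ/m².

59.0 MJ/m²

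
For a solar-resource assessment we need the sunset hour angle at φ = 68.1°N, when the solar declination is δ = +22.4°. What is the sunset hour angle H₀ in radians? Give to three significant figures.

H₀ = 3.14 rad

Sunrise equation: cos H₀ = −tan φ · tan δ = -1.0253 ≤ −1, so the Sun never sets (polar day) and H₀ = π.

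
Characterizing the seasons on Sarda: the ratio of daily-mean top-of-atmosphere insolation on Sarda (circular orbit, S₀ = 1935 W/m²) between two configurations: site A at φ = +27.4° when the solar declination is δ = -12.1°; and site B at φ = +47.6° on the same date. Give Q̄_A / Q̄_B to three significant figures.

— Configuration A (φ=+27.4°):
cos H₀ = −tan(+27.4°) tan(-12.100°) = 0.1111, H₀ = 1.4594 rad.
Bracket: H₀ sin φ sin δ + cos φ cos δ sin H₀ = 1.4594×0.46020×-0.20962 + 0.88782×0.97778×0.99381 = -0.140784 + 0.862719 = 0.721935.
Q̄ = (S₀/π) × [bracket] = (1935/π) × 0.721935 = 444.66 W/m².
— Configuration B (φ=+47.6°):
cos H₀ = −tan(+47.6°) tan(-12.100°) = 0.2348, H₀ = 1.3338 rad.
Bracket: H₀ sin φ sin δ + cos φ cos δ sin H₀ = 1.3338×0.73846×-0.20962 + 0.67430×0.97778×0.97205 = -0.206467 + 0.640889 = 0.434422.
Q̄ = (S₀/π) × [bracket] = (1935/π) × 0.434422 = 267.57 W/m².
Ratio Q̄_A / Q̄_B = 444.66 / 267.57 = 1.662.

Q̄_A / Q̄_B ≈ 1.66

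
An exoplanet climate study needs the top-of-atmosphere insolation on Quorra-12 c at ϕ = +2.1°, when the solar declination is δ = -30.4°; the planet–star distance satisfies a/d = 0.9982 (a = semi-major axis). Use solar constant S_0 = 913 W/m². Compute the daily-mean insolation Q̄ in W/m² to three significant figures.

cos h₀ = −tan(+2.1°) tan(-30.400°) = 0.0215, h₀ = 1.5493 rad.
Bracket: h₀ sin ϕ sin δ + cos ϕ cos δ sin h₀ = 1.5493×0.03664×-0.50603 + 0.99933×0.86251×0.99977 = -0.028725 + 0.861734 = 0.833009.
Inverse-square distance factor (a/d)² = 0.9982² = 0.996403.
Q̄ = (S_0/π) × 0.996403 × [bracket] = (913/π) × 0.996403 × 0.833009 = 241.2 W/m².

Q̄ ≈ 241 W/m²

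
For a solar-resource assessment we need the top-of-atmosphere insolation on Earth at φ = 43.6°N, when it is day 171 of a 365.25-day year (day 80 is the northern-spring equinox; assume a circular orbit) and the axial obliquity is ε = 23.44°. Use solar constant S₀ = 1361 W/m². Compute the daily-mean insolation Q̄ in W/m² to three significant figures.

Q̄ ≈ 499 W/m²

Solar longitude: λ_s = 360° × (171 − 80)/365.25 = 89.692°.
sin δ = sin 23.44° × sin 89.692° = 0.39778, so δ = +23.440°.
cos H₀ = −tan(+43.6°) tan(+23.440°) = -0.4129, H₀ = 1.9964 rad.
Bracket: H₀ sin φ sin δ + cos φ cos δ sin H₀ = 1.9964×0.68962×0.39778 + 0.72417×0.91748×0.91079 = 0.547647 + 0.605139 = 1.152786.
Q̄ = (S₀/π) × [bracket] = (1361/π) × 1.152786 = 499.4 W/m².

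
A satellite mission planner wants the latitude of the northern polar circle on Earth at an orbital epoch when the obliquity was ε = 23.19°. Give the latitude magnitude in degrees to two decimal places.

66.81°

The polar circle is the lowest latitude that experiences at least one full rotation of continuous daylight at the northern-summer solstice; it lies at |φ| = 90° − ε = 90° − 23.19° = 66.81°.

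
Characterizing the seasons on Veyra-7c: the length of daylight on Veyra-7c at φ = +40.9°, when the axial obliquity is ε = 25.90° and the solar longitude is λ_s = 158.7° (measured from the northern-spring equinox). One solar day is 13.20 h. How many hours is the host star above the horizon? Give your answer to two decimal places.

Solar declination: sin δ = sin ε · sin λ_s = sin 25.90° × sin 158.7° = 0.15867, so δ = +9.130°.
cos H₀ = −tan φ · tan δ = −tan(+40.9°) × tan(+9.130°) = -0.1392, so H₀ = 1.7105 rad = 98.00°.
Daylight = 2H₀/(2π) × 13.20 h = (1.7105/π) × 13.20 = 7.19 h.

7.19 h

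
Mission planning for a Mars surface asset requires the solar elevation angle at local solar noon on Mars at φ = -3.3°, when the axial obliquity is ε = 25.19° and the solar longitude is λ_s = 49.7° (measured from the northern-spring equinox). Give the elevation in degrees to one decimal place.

Solar declination: sin δ = sin ε · sin λ_s = sin 25.19° × sin 49.7° = 0.32461, so δ = +18.942°.
At local noon the hour angle is zero, so the zenith angle equals |φ − δ| = |-3.3° − (+18.942°)| = 22.242°.
Elevation = 90° − 22.242° = 67.8°.

67.8°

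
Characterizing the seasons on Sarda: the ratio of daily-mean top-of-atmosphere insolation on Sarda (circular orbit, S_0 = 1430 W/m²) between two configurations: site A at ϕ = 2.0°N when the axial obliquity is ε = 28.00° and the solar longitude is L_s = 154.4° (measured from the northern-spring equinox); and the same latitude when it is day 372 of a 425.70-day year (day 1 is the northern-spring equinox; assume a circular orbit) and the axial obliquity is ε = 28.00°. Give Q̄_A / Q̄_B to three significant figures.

— Configuration A (ϕ=+2.0°):
Solar declination: sin δ = sin ε · sin L_s = sin 28.00° × sin 154.4° = 0.20285, so δ = +11.704°.
cos h₀ = −tan(+2.0°) tan(+11.704°) = -0.0072, h₀ = 1.5780 rad.
Bracket: h₀ sin ϕ sin δ + cos ϕ cos δ sin h₀ = 1.5780×0.03490×0.20285 + 0.99939×0.97921×0.99997 = 0.011171 + 0.978583 = 0.989754.
Q̄ = (S_0/π) × [bracket] = (1430/π) × 0.989754 = 450.52 W/m².
— Configuration B (ϕ=+2.0°):
Solar longitude: L_s = 360° × (372 − 1)/425.70 = 313.742°.
sin δ = sin 28.00° × sin 313.742° = -0.33917, so δ = -19.827°.
cos h₀ = −tan(+2.0°) tan(-19.827°) = 0.0126, h₀ = 1.5582 rad.
Bracket: h₀ sin ϕ sin δ + cos ϕ cos δ sin h₀ = 1.5582×0.03490×-0.33917 + 0.99939×0.94072×0.99992 = -0.018444 + 0.940071 = 0.921627.
Q̄ = (S_0/π) × [bracket] = (1430/π) × 0.921627 = 419.51 W/m².
Ratio Q̄_A / Q̄_B = 450.52 / 419.51 = 1.074.

Q̄_A / Q̄_B ≈ 1.07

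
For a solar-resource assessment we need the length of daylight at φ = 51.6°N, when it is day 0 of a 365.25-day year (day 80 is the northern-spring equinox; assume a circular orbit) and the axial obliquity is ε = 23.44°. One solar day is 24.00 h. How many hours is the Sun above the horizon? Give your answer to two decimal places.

7.69 h

Solar longitude: λ_s = 360° × (0 − 80)/365.25 = -78.850°, i.e. -78.850° + 360° = 281.150°.
sin δ = sin 23.44° × sin 281.150° = -0.39028, so δ = -22.972°.
cos H₀ = −tan φ · tan δ = −tan(+51.6°) × tan(-22.972°) = 0.5348, so H₀ = 1.0065 rad = 57.67°.
Daylight = 2H₀/(2π) × 24.00 h = (1.0065/π) × 24.00 = 7.69 h.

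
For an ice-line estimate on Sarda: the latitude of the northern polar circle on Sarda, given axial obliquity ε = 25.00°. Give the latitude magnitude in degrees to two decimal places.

The polar circle is the lowest latitude that experiences at least one full rotation of continuous daylight at the northern-summer solstice; it lies at |φ| = 90° − ε = 90° − 25.00° = 65.00°.

65.00°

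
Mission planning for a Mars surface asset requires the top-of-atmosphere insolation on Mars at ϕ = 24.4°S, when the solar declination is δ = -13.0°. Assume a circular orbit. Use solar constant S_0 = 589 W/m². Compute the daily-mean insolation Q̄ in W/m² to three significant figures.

cos h₀ = −tan(-24.4°) tan(-13.000°) = -0.1047, h₀ = 1.6757 rad.
Bracket: h₀ sin ϕ sin δ + cos ϕ cos δ sin h₀ = 1.6757×-0.41310×-0.22495 + 0.91068×0.97437×0.99450 = 0.155718 + 0.882459 = 1.038177.
Q̄ = (S_0/π) × [bracket] = (589/π) × 1.038177 = 194.6 W/m².

Q̄ ≈ 195 W/m²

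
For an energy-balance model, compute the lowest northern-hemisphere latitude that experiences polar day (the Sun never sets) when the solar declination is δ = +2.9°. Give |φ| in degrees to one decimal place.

|φ| = 87.1°

Polar day requires cos H₀ = −tan φ tan δ ≤ −1, i.e. tan φ tan δ ≥ 1.
The boundary is |tan φ| · |tan δ| = 1, so |φ| = 90° − |δ| = 90° − 2.9° = 87.1° in the northern hemisphere.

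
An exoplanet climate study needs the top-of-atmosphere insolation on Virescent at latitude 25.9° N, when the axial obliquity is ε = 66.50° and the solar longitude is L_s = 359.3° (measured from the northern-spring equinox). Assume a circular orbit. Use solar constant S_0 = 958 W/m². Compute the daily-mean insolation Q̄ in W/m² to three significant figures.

Q̄ ≈ 272 W/m²

Solar declination: sin δ = sin ε · sin L_s = sin 66.50° × sin 359.3° = -0.01120, so δ = -0.642°.
cos h₀ = −tan(+25.9°) tan(-0.642°) = 0.0054, h₀ = 1.5654 rad.
Bracket: h₀ sin ϕ sin δ + cos ϕ cos δ sin h₀ = 1.5654×0.43680×-0.01120 + 0.89956×0.99994×0.99999 = -0.007658 + 0.899497 = 0.891839.
Q̄ = (S_0/π) × [bracket] = (958/π) × 0.891839 = 272.0 W/m².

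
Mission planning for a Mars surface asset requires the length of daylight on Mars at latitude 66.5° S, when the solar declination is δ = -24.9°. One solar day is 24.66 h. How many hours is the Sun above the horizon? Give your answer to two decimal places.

24.66 h

Sunrise equation: cos H₀ = −tan φ · tan δ = -1.0676 ≤ −1, so the Sun never sets (polar day) and H₀ = π.
Daylight = 2H₀/(2π) × 24.66 h = (3.1416/π) × 24.66 = 24.66 h.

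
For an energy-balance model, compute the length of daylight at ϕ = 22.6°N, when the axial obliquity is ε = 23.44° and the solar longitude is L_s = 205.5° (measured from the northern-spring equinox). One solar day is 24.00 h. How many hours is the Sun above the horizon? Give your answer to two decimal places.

11.45 h

Solar declination: sin δ = sin ε · sin L_s = sin 23.44° × sin 205.5° = -0.17125, so δ = -9.861°.
cos h₀ = −tan ϕ · tan δ = −tan(+22.6°) × tan(-9.861°) = 0.0724, so h₀ = 1.4984 rad = 85.85°.
Daylight = 2h₀/(2π) × 24.00 h = (1.4984/π) × 24.00 = 11.45 h.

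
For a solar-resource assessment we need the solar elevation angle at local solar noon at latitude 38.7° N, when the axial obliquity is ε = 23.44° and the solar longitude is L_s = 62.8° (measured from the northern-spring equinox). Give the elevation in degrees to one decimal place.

Solar declination: sin δ = sin ε · sin L_s = sin 23.44° × sin 62.8° = 0.35380, so δ = +20.720°.
At local noon the hour angle is zero, so the zenith angle equals |ϕ − δ| = |+38.7° − (+20.720°)| = 17.980°.
Elevation = 90° − 17.980° = 72.0°.

72.0°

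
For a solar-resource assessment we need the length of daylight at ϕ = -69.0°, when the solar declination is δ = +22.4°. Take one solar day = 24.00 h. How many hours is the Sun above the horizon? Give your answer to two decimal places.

0.00 h

cos h₀ = −tan ϕ · tan δ = 1.0737 ≥ 1, so the Sun never rises (polar night) and h₀ = 0.
Daylight = 2h₀/(2π) × 24.00 h = (0.0000/π) × 24.00 = 0.00 h.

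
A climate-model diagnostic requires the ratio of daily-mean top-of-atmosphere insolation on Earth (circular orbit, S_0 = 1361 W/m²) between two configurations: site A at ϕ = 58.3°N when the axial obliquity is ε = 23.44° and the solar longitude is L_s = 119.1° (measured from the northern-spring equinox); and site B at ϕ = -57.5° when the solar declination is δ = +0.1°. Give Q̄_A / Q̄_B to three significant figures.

— Configuration A (ϕ=+58.3°):
Solar declination: sin δ = sin ε · sin L_s = sin 23.44° × sin 119.1° = 0.34758, so δ = +20.339°.
cos h₀ = −tan(+58.3°) tan(+20.339°) = -0.6002, h₀ = 2.2145 rad.
Bracket: h₀ sin ϕ sin δ + cos ϕ cos δ sin h₀ = 2.2145×0.85081×0.34758 + 0.52547×0.93765×0.79985 = 0.654882 + 0.394092 = 1.048974.
Q̄ = (S_0/π) × [bracket] = (1361/π) × 1.048974 = 454.44 W/m².
— Configuration B (ϕ=-57.5°):
cos h₀ = −tan(-57.5°) tan(+0.100°) = 0.0027, h₀ = 1.5681 rad.
Bracket: h₀ sin ϕ sin δ + cos ϕ cos δ sin h₀ = 1.5681×-0.84339×0.00175 + 0.53730×1.00000×1.00000 = -0.002314 + 0.537300 = 0.534986.
Q̄ = (S_0/π) × [bracket] = (1361/π) × 0.534986 = 231.77 W/m².
Ratio Q̄_A / Q̄_B = 454.44 / 231.77 = 1.961.

Q̄_A / Q̄_B ≈ 1.96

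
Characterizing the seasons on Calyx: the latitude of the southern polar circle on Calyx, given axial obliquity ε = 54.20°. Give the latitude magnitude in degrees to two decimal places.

The polar circle is the lowest latitude that experiences at least one full rotation of continuous darkness at the northern-summer solstice; it lies at |φ| = 90° − ε = 90° − 54.20° = 35.80°.

35.80°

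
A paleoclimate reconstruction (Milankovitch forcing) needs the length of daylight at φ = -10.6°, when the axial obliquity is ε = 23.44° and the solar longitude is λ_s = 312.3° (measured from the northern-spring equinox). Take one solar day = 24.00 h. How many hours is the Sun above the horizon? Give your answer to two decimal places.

Solar declination: sin δ = sin ε · sin λ_s = sin 23.44° × sin 312.3° = -0.29422, so δ = -17.111°.
cos H₀ = −tan φ · tan δ = −tan(-10.6°) × tan(-17.111°) = -0.0576, so H₀ = 1.6284 rad = 93.30°.
Daylight = 2H₀/(2π) × 24.00 h = (1.6284/π) × 24.00 = 12.44 h.

12.44 h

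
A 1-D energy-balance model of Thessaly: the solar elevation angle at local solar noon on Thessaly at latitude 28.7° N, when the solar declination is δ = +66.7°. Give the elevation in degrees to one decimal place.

52.0°

At local noon the hour angle is zero, so the zenith angle equals |φ − δ| = |+28.7° − (+66.700°)| = 38.000°.
Elevation = 90° − 38.000° = 52.0°.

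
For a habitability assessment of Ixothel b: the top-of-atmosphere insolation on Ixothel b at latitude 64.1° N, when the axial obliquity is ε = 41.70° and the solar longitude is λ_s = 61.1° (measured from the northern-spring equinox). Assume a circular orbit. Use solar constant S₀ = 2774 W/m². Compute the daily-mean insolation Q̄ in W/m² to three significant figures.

Solar declination: sin δ = sin ε · sin λ_s = sin 41.70° × sin 61.1° = 0.58239, so δ = +35.619°.
cos H₀ = −tan(+64.1°) tan(+35.619°) = -1.4754 ≤ −1 ⇒ polar day, H₀ = π.
Bracket: H₀ sin φ sin δ + cos φ cos δ sin H₀ = 3.1416×0.89956×0.58239 + 0.43680×0.81291×0.00000 = 1.645868 + 0.000000 = 1.645868.
Q̄ = (S₀/π) × [bracket] = (2774/π) × 1.645868 = 1453 W/m².

Q̄ ≈ 1.45e+03 W/m²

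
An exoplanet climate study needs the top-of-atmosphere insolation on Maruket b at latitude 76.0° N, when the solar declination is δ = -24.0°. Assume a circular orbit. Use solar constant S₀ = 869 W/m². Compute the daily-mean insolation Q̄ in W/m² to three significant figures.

Q̄ ≈ 0.00 W/m²

cos H₀ = −tan(+76.0°) tan(-24.000°) = 1.7857 ≥ 1 ⇒ polar night, H₀ = 0 and Q̄ = 0.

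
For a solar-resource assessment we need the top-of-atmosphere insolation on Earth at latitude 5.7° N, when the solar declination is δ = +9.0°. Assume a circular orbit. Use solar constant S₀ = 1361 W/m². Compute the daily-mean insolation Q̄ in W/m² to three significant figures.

Q̄ ≈ 436 W/m²

cos H₀ = −tan(+5.7°) tan(+9.000°) = -0.0158, H₀ = 1.5866 rad.
Bracket: H₀ sin φ sin δ + cos φ cos δ sin H₀ = 1.5866×0.09932×0.15643 + 0.99506×0.98769×0.99988 = 0.024650 + 0.982693 = 1.007343.
Q̄ = (S₀/π) × [bracket] = (1361/π) × 1.007343 = 436.4 W/m².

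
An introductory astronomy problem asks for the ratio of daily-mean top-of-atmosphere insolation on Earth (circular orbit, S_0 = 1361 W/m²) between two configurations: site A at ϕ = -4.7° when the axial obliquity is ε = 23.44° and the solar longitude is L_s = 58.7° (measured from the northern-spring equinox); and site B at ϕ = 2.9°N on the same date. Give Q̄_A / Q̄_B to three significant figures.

Q̄_A / Q̄_B ≈ 0.925

— Configuration A (ϕ=-4.7°):
Solar declination: sin δ = sin ε · sin L_s = sin 23.44° × sin 58.7° = 0.33989, so δ = +19.870°.
cos h₀ = −tan(-4.7°) tan(+19.870°) = 0.0297, h₀ = 1.5411 rad.
Bracket: h₀ sin ϕ sin δ + cos ϕ cos δ sin h₀ = 1.5411×-0.08194×0.33989 + 0.99664×0.94046×0.99956 = -0.042921 + 0.936888 = 0.893967.
Q̄ = (S_0/π) × [bracket] = (1361/π) × 0.893967 = 387.28 W/m².
— Configuration B (ϕ=+2.9°):
cos h₀ = −tan(+2.9°) tan(+19.870°) = -0.0183, h₀ = 1.5891 rad.
Bracket: h₀ sin ϕ sin δ + cos ϕ cos δ sin h₀ = 1.5891×0.05059×0.33989 + 0.99872×0.94046×0.99983 = 0.027325 + 0.939097 = 0.966422.
Q̄ = (S_0/π) × [bracket] = (1361/π) × 0.966422 = 418.67 W/m².
Ratio Q̄_A / Q̄_B = 387.28 / 418.67 = 0.9250.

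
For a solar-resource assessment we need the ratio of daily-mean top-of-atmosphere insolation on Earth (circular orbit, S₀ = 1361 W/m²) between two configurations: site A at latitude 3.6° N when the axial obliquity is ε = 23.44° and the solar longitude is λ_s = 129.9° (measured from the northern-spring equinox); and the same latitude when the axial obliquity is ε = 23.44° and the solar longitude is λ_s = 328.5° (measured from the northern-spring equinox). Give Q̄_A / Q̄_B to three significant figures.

Q̄_A / Q̄_B ≈ 1.03

— Configuration A (φ=+3.6°):
Solar declination: sin δ = sin ε · sin λ_s = sin 23.44° × sin 129.9° = 0.30517, so δ = +17.768°.
cos H₀ = −tan(+3.6°) tan(+17.768°) = -0.0202, H₀ = 1.5910 rad.
Bracket: H₀ sin φ sin δ + cos φ cos δ sin H₀ = 1.5910×0.06279×0.30517 + 0.99803×0.95230×0.99980 = 0.030486 + 0.950234 = 0.980720.
Q̄ = (S₀/π) × [bracket] = (1361/π) × 0.980720 = 424.87 W/m².
— Configuration B (φ=+3.6°):
Solar declination: sin δ = sin ε · sin λ_s = sin 23.44° × sin 328.5° = -0.20784, so δ = -11.996°.
cos H₀ = −tan(+3.6°) tan(-11.996°) = 0.0134, H₀ = 1.5574 rad.
Bracket: H₀ sin φ sin δ + cos φ cos δ sin H₀ = 1.5574×0.06279×-0.20784 + 0.99803×0.97816×0.99991 = -0.020324 + 0.976145 = 0.955821.
Q̄ = (S₀/π) × [bracket] = (1361/π) × 0.955821 = 414.08 W/m².
Ratio Q̄_A / Q̄_B = 424.87 / 414.08 = 1.026.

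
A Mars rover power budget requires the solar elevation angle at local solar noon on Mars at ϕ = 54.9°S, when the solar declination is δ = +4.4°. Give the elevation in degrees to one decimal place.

At local noon the hour angle is zero, so the zenith angle equals |ϕ − δ| = |-54.9° − (+4.400°)| = 59.300°.
Elevation = 90° − 59.300° = 30.7°.

30.7°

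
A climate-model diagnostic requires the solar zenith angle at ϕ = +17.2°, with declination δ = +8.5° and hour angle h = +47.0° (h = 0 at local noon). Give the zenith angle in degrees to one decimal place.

cos θ_z = sin ϕ sin δ + cos ϕ cos δ cos h = 0.043708 + 0.644342 = 0.688050.
θ_z = arccos(0.688050) = 46.5°.

θ_z = 46.5°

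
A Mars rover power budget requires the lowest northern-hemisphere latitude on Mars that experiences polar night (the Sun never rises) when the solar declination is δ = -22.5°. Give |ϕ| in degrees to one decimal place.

|ϕ| = 67.5°

Polar night requires cos h₀ = −tan ϕ tan δ ≥ 1, i.e. tan ϕ tan δ ≤ −1.
The boundary is |tan ϕ| · |tan δ| = 1, so |ϕ| = 90° − |δ| = 90° − 22.5° = 67.5° in the northern hemisphere.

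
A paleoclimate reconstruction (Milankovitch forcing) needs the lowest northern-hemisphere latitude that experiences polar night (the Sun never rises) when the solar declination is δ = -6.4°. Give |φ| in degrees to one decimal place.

Polar night requires cos H₀ = −tan φ tan δ ≥ 1, i.e. tan φ tan δ ≤ −1.
The boundary is |tan φ| · |tan δ| = 1, so |φ| = 90° − |δ| = 90° − 6.4° = 83.6° in the northern hemisphere.

|φ| = 83.6°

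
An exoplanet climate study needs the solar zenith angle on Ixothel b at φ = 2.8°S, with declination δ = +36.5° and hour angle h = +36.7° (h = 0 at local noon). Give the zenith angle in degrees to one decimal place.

cos θ_z = sin φ sin δ + cos φ cos δ cos h = -0.029057 + 0.643743 = 0.614686.
θ_z = arccos(0.614686) = 52.1°.

θ_z = 52.1°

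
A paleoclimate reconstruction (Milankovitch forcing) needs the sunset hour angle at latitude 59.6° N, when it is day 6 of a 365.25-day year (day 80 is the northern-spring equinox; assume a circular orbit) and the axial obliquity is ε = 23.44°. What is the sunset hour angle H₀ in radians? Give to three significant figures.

H₀ = 0.794 rad

Solar longitude: λ_s = 360° × (6 − 80)/365.25 = -72.936°, i.e. -72.936° + 360° = 287.064°.
sin δ = sin 23.44° × sin 287.064° = -0.38028, so δ = -22.351°.
cos H₀ = −tan φ · tan δ = −tan(+59.6°) × tan(-22.351°) = 0.7008, so H₀ = 0.7943 rad = 45.51°.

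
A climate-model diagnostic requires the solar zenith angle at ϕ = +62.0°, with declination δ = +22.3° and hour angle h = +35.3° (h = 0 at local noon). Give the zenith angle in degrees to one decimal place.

cos θ_z = sin ϕ sin δ + cos ϕ cos δ cos h = 0.335040 + 0.354497 = 0.689537.
θ_z = arccos(0.689537) = 46.4°.

θ_z = 46.4°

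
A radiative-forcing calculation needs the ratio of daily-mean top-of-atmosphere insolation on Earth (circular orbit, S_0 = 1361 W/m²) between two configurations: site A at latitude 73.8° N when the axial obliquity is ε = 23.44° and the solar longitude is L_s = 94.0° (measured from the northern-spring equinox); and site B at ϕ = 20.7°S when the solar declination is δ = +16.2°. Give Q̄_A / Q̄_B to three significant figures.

Q̄_A / Q̄_B ≈ 1.60

— Configuration A (ϕ=+73.8°):
Solar declination: sin δ = sin ε · sin L_s = sin 23.44° × sin 94.0° = 0.39682, so δ = +23.380°.
cos h₀ = −tan(+73.8°) tan(+23.380°) = -1.4880 ≤ −1 ⇒ polar day, h₀ = π.
Bracket: h₀ sin ϕ sin δ + cos ϕ cos δ sin h₀ = 3.1416×0.96029×0.39682 + 0.27899×0.91790×0.00000 = 1.197145 + 0.000000 = 1.197145.
Q̄ = (S_0/π) × [bracket] = (1361/π) × 1.197145 = 518.63 W/m².
— Configuration B (ϕ=-20.7°):
cos h₀ = −tan(-20.7°) tan(+16.200°) = 0.1098, h₀ = 1.4608 rad.
Bracket: h₀ sin ϕ sin δ + cos ϕ cos δ sin h₀ = 1.4608×-0.35347×0.27899 + 0.93544×0.96029×0.99396 = -0.144056 + 0.892868 = 0.748812.
Q̄ = (S_0/π) × [bracket] = (1361/π) × 0.748812 = 324.40 W/m².
Ratio Q̄_A / Q̄_B = 518.63 / 324.40 = 1.599.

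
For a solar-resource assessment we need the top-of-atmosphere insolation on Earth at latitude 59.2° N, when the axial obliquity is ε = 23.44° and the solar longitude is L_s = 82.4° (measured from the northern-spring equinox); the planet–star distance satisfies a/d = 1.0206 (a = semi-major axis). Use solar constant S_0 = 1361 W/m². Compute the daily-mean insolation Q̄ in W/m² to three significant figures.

Solar declination: sin δ = sin ε · sin L_s = sin 23.44° × sin 82.4° = 0.39429, so δ = +23.222°.
cos h₀ = −tan(+59.2°) tan(+23.222°) = -0.7197, h₀ = 2.3742 rad.
Bracket: h₀ sin ϕ sin δ + cos ϕ cos δ sin h₀ = 2.3742×0.85896×0.39429 + 0.51204×0.91898×0.69424 = 0.804092 + 0.326678 = 1.130770.
Inverse-square distance factor (a/d)² = 1.0206² = 1.041624.
Q̄ = (S_0/π) × 1.041624 × [bracket] = (1361/π) × 1.041624 × 1.130770 = 510.3 W/m².

Q̄ ≈ 510 W/m²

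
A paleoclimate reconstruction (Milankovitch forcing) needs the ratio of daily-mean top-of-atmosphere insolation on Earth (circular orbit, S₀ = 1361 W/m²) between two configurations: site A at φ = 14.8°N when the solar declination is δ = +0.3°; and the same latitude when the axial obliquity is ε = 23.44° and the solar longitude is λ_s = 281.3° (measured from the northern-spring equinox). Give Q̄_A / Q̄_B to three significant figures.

— Configuration A (φ=+14.8°):
cos H₀ = −tan(+14.8°) tan(+0.300°) = -0.0014, H₀ = 1.5722 rad.
Bracket: H₀ sin φ sin δ + cos φ cos δ sin H₀ = 1.5722×0.25545×0.00524 + 0.96682×0.99999×1.00000 = 0.002104 + 0.966810 = 0.968914.
Q̄ = (S₀/π) × [bracket] = (1361/π) × 0.968914 = 419.75 W/m².
— Configuration B (φ=+14.8°):
Solar declination: sin δ = sin ε · sin λ_s = sin 23.44° × sin 281.3° = -0.39008, so δ = -22.959°.
cos H₀ = −tan(+14.8°) tan(-22.959°) = 0.1119, H₀ = 1.4586 rad.
Bracket: H₀ sin φ sin δ + cos φ cos δ sin H₀ = 1.4586×0.25545×-0.39008 + 0.96682×0.92078×0.99372 = -0.145344 + 0.884638 = 0.739294.
Q̄ = (S₀/π) × [bracket] = (1361/π) × 0.739294 = 320.28 W/m².
Ratio Q̄_A / Q̄_B = 419.75 / 320.28 = 1.311.

Q̄_A / Q̄_B ≈ 1.31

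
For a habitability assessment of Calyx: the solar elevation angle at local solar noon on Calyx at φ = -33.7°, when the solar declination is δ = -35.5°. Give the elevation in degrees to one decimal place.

88.2°

At local noon the hour angle is zero, so the zenith angle equals |φ − δ| = |-33.7° − (-35.500°)| = 1.800°.
Elevation = 90° − 1.800° = 88.2°.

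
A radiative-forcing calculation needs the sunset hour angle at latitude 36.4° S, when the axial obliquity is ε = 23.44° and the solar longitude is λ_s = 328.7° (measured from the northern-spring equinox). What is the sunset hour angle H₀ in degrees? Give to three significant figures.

H₀ = 99.0°

Solar declination: sin δ = sin ε · sin λ_s = sin 23.44° × sin 328.7° = -0.20666, so δ = -11.927°.
cos H₀ = −tan φ · tan δ = −tan(-36.4°) × tan(-11.927°) = -0.1557, so H₀ = 1.7272 rad = 98.96°.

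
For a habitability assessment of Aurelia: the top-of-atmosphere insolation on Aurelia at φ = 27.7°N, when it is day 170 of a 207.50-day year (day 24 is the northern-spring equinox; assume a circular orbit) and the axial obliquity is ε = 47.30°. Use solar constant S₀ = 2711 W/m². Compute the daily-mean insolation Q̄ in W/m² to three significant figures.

Solar longitude: λ_s = 360° × (170 − 24)/207.50 = 253.301°.
sin δ = sin 47.30° × sin 253.301° = -0.70392, so δ = -44.743°.
cos H₀ = −tan(+27.7°) tan(-44.743°) = 0.5203, H₀ = 1.0236 rad.
Bracket: H₀ sin φ sin δ + cos φ cos δ sin H₀ = 1.0236×0.46484×-0.70392 + 0.88539×0.71028×0.85397 = -0.334932 + 0.537040 = 0.202108.
Q̄ = (S₀/π) × [bracket] = (2711/π) × 0.202108 = 174.4 W/m².

Q̄ ≈ 174 W/m²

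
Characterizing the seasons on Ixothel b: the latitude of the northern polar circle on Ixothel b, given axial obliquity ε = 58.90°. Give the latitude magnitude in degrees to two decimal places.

31.10°

The polar circle is the lowest latitude that experiences at least one full rotation of continuous daylight at the northern-summer solstice; it lies at |φ| = 90° − ε = 90° − 58.90° = 31.10°.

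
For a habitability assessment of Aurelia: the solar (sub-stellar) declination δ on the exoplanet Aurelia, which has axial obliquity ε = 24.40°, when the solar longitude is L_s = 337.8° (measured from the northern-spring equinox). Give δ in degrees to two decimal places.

sin δ = sin ε · sin L_s = sin 24.40° × sin 337.8° = -0.156088.
δ = arcsin(-0.156088) = -8.98°.

δ = -8.98°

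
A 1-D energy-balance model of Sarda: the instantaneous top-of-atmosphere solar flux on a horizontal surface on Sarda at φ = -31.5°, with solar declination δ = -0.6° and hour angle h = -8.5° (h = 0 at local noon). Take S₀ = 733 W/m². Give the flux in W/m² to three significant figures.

622 W/m²

cos θ_z = sin φ sin δ + cos φ cos δ cos h = 0.005471 + 0.843228 = 0.848699.
Flux = S₀ · cos θ_z = 733 × 0.848699 = 622.1 W/m².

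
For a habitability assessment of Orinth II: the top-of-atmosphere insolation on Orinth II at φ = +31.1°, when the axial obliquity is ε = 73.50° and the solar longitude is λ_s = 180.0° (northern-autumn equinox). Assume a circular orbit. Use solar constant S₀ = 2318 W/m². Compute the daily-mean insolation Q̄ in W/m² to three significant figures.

Solar declination: sin δ = sin ε · sin λ_s = sin 73.50° × sin 180.0° = 0.00000, so δ = +0.000°.
cos H₀ = −tan(+31.1°) tan(+0.000°) = -0.0000, H₀ = 1.5708 rad.
Bracket: H₀ sin φ sin δ + cos φ cos δ sin H₀ = 1.5708×0.51653×0.00000 + 0.85627×1.00000×1.00000 = 0.000000 + 0.856270 = 0.856270.
Q̄ = (S₀/π) × [bracket] = (2318/π) × 0.856270 = 631.8 W/m².

Q̄ ≈ 632 W/m²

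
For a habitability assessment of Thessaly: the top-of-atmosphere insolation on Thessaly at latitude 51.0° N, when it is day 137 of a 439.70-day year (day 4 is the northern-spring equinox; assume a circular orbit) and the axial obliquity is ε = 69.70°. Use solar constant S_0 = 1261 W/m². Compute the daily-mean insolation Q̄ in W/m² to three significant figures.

Q̄ ≈ 870 W/m²

Solar longitude: L_s = 360° × (137 − 4)/439.70 = 108.892°.
sin δ = sin 69.70° × sin 108.892° = 0.88736, so δ = +62.544°.
cos h₀ = −tan(+51.0°) tan(+62.544°) = -2.3766 ≤ −1 ⇒ polar day, h₀ = π.
Bracket: h₀ sin ϕ sin δ + cos ϕ cos δ sin h₀ = 3.1416×0.77715×0.88736 + 0.62932×0.46107×0.00000 = 2.166485 + 0.000000 = 2.166485.
Q̄ = (S_0/π) × [bracket] = (1261/π) × 2.166485 = 869.6 W/m².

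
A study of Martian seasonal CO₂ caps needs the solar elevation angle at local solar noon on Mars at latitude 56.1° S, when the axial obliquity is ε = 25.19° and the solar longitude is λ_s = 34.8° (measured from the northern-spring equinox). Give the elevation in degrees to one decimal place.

19.8°

Solar declination: sin δ = sin ε · sin λ_s = sin 25.19° × sin 34.8° = 0.24291, so δ = +14.058°.
At local noon the hour angle is zero, so the zenith angle equals |φ − δ| = |-56.1° − (+14.058°)| = 70.158°.
Elevation = 90° − 70.158° = 19.8°.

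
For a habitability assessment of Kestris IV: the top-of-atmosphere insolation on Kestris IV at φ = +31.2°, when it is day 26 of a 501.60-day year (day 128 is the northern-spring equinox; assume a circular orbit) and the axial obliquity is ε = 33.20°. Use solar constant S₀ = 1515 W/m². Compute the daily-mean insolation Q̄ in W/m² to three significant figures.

Q̄ ≈ 170 W/m²

Solar longitude: λ_s = 360° × (26 − 128)/501.60 = -73.206°, i.e. -73.206° + 360° = 286.794°.
sin δ = sin 33.20° × sin 286.794° = -0.52421, so δ = -31.615°.
cos H₀ = −tan(+31.2°) tan(-31.615°) = 0.3728, H₀ = 1.1888 rad.
Bracket: H₀ sin φ sin δ + cos φ cos δ sin H₀ = 1.1888×0.51803×-0.52421 + 0.85536×0.85159×0.92791 = -0.322826 + 0.675905 = 0.353079.
Q̄ = (S₀/π) × [bracket] = (1515/π) × 0.353079 = 170.3 W/m².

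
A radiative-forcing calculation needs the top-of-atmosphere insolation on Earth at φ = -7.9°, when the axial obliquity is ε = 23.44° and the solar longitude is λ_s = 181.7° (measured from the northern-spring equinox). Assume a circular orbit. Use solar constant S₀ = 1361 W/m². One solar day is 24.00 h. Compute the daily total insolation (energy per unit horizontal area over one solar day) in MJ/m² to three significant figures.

37.2 MJ/m²

Solar declination: sin δ = sin ε · sin λ_s = sin 23.44° × sin 181.7° = -0.01180, so δ = -0.676°.
cos H₀ = −tan(-7.9°) tan(-0.676°) = -0.0016, H₀ = 1.5724 rad.
Bracket: H₀ sin φ sin δ + cos φ cos δ sin H₀ = 1.5724×-0.13744×-0.01180 + 0.99051×0.99993×1.00000 = 0.002550 + 0.990441 = 0.992991.
Q̄ = (S₀/π) × [bracket] = (1361/π) × 0.992991 = 430.18 W/m².
Daily total = Q̄ × 24.00 h × 3600 s/h = 430.18 × 24.00 × 3600 / 10⁶ = 37.17 MJ/m².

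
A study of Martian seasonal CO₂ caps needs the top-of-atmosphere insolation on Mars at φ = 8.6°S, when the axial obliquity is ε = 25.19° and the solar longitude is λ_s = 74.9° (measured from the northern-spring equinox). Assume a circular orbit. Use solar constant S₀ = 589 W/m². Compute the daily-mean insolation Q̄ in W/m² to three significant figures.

Solar declination: sin δ = sin ε · sin λ_s = sin 25.19° × sin 74.9° = 0.41093, so δ = +24.263°.
cos H₀ = −tan(-8.6°) tan(+24.263°) = 0.0682, H₀ = 1.5026 rad.
Bracket: H₀ sin φ sin δ + cos φ cos δ sin H₀ = 1.5026×-0.14954×0.41093 + 0.98876×0.91167×0.99767 = -0.092335 + 0.899323 = 0.806988.
Q̄ = (S₀/π) × [bracket] = (589/π) × 0.806988 = 151.3 W/m².

Q̄ ≈ 151 W/m²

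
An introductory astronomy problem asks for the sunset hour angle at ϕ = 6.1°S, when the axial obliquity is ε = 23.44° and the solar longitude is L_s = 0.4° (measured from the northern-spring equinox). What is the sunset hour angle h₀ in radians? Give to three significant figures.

Solar declination: sin δ = sin ε · sin L_s = sin 23.44° × sin 0.4° = 0.00278, so δ = +0.159°.
cos h₀ = −tan ϕ · tan δ = −tan(-6.1°) × tan(+0.159°) = 0.0003, so h₀ = 1.5705 rad = 89.98°.

h₀ = 1.57 rad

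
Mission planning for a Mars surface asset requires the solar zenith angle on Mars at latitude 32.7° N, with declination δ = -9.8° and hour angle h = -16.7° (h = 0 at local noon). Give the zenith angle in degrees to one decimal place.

θ_z = 45.4°

cos θ_z = sin ϕ sin δ + cos ϕ cos δ cos h = -0.091954 + 0.794256 = 0.702302.
θ_z = arccos(0.702302) = 45.4°.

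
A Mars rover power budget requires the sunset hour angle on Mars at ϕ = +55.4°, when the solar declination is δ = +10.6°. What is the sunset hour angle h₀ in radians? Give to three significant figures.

h₀ = 1.85 rad

cos h₀ = −tan ϕ · tan δ = −tan(+55.4°) × tan(+10.600°) = -0.2713, so h₀ = 1.8455 rad = 105.74°.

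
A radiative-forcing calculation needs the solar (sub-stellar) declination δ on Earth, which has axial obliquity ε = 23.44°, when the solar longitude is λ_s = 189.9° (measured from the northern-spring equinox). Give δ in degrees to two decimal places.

sin δ = sin ε · sin λ_s = sin 23.44° × sin 189.9° = -0.068391.
δ = arcsin(-0.068391) = -3.92°.

δ = -3.92°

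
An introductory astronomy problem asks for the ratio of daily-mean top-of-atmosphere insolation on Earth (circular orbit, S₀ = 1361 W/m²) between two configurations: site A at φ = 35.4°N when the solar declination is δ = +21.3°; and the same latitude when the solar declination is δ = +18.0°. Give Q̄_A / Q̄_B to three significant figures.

Q̄_A / Q̄_B ≈ 1.04

— Configuration A (φ=+35.4°):
cos H₀ = −tan(+35.4°) tan(+21.300°) = -0.2771, H₀ = 1.8515 rad.
Bracket: H₀ sin φ sin δ + cos φ cos δ sin H₀ = 1.8515×0.57928×0.36325 + 0.81513×0.93169×0.96085 = 0.389599 + 0.729716 = 1.119315.
Q̄ = (S₀/π) × [bracket] = (1361/π) × 1.119315 = 484.91 W/m².
— Configuration B (φ=+35.4°):
cos H₀ = −tan(+35.4°) tan(+18.000°) = -0.2309, H₀ = 1.8038 rad.
Bracket: H₀ sin φ sin δ + cos φ cos δ sin H₀ = 1.8038×0.57928×0.30902 + 0.81513×0.95106×0.97298 = 0.322897 + 0.754291 = 1.077188.
Q̄ = (S₀/π) × [bracket] = (1361/π) × 1.077188 = 466.66 W/m².
Ratio Q̄_A / Q̄_B = 484.91 / 466.66 = 1.039.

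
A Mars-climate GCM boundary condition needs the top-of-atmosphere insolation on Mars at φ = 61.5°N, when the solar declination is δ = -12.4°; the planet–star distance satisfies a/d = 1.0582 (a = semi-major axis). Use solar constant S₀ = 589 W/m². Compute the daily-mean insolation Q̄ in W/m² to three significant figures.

cos H₀ = −tan(+61.5°) tan(-12.400°) = 0.4049, H₀ = 1.1539 rad.
Bracket: H₀ sin φ sin δ + cos φ cos δ sin H₀ = 1.1539×0.87882×-0.21474 + 0.47716×0.97667×0.91434 = -0.217761 + 0.426108 = 0.208347.
Inverse-square distance factor (a/d)² = 1.0582² = 1.119787.
Q̄ = (S₀/π) × 1.119787 × [bracket] = (589/π) × 1.119787 × 0.208347 = 43.74 W/m².

Q̄ ≈ 43.7 W/m²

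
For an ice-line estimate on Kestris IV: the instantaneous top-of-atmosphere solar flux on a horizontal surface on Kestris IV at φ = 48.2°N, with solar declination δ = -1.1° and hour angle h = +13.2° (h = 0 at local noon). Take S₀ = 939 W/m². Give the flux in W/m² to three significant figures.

596 W/m²

cos θ_z = sin φ sin δ + cos φ cos δ cos h = -0.014311 + 0.648802 = 0.634491.
Flux = S₀ · cos θ_z = 939 × 0.634491 = 595.8 W/m².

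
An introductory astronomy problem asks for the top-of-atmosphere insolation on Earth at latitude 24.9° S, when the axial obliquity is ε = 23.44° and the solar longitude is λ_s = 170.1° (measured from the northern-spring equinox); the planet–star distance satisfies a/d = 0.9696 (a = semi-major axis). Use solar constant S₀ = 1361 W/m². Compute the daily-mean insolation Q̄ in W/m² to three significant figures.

Solar declination: sin δ = sin ε · sin λ_s = sin 23.44° × sin 170.1° = 0.06839, so δ = +3.922°.
cos H₀ = −tan(-24.9°) tan(+3.922°) = 0.0318, H₀ = 1.5390 rad.
Bracket: H₀ sin φ sin δ + cos φ cos δ sin H₀ = 1.5390×-0.42104×0.06839 + 0.90704×0.99766×0.99949 = -0.044315 + 0.904456 = 0.860141.
Inverse-square distance factor (a/d)² = 0.9696² = 0.940124.
Q̄ = (S₀/π) × 0.940124 × [bracket] = (1361/π) × 0.940124 × 0.860141 = 350.3 W/m².

Q̄ ≈ 350 W/m²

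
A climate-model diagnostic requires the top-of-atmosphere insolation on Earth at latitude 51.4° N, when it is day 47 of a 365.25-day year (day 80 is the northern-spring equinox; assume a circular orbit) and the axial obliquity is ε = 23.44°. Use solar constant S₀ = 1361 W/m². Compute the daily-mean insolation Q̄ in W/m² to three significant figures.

Q̄ ≈ 160 W/m²

Solar longitude: λ_s = 360° × (47 − 80)/365.25 = -32.526°, i.e. -32.526° + 360° = 327.474°.
sin δ = sin 23.44° × sin 327.474° = -0.21388, so δ = -12.350°.
cos H₀ = −tan(+51.4°) tan(-12.350°) = 0.2743, H₀ = 1.2930 rad.
Bracket: H₀ sin φ sin δ + cos φ cos δ sin H₀ = 1.2930×0.78152×-0.21388 + 0.62388×0.97686×0.96165 = -0.216127 + 0.586071 = 0.369944.
Q̄ = (S₀/π) × [bracket] = (1361/π) × 0.369944 = 160.3 W/m².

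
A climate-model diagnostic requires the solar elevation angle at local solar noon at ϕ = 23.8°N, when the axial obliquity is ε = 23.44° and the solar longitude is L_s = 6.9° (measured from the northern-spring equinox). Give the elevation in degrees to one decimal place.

Solar declination: sin δ = sin ε · sin L_s = sin 23.44° × sin 6.9° = 0.04779, so δ = +2.739°.
At local noon the hour angle is zero, so the zenith angle equals |ϕ − δ| = |+23.8° − (+2.739°)| = 21.061°.
Elevation = 90° − 21.061° = 68.9°.

68.9°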